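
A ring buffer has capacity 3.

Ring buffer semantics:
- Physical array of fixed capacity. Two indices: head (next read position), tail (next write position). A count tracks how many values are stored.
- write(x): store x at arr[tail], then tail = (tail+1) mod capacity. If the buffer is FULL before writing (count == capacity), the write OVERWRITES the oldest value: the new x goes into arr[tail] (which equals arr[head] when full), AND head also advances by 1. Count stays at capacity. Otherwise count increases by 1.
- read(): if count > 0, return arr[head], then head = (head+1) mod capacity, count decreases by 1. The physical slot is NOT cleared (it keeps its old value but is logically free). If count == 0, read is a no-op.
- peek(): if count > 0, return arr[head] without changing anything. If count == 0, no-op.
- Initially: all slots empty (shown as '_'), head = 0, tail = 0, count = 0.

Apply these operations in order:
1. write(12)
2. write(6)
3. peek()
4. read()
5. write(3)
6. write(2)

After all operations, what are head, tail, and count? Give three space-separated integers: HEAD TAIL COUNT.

Answer: 1 1 3

Derivation:
After op 1 (write(12)): arr=[12 _ _] head=0 tail=1 count=1
After op 2 (write(6)): arr=[12 6 _] head=0 tail=2 count=2
After op 3 (peek()): arr=[12 6 _] head=0 tail=2 count=2
After op 4 (read()): arr=[12 6 _] head=1 tail=2 count=1
After op 5 (write(3)): arr=[12 6 3] head=1 tail=0 count=2
After op 6 (write(2)): arr=[2 6 3] head=1 tail=1 count=3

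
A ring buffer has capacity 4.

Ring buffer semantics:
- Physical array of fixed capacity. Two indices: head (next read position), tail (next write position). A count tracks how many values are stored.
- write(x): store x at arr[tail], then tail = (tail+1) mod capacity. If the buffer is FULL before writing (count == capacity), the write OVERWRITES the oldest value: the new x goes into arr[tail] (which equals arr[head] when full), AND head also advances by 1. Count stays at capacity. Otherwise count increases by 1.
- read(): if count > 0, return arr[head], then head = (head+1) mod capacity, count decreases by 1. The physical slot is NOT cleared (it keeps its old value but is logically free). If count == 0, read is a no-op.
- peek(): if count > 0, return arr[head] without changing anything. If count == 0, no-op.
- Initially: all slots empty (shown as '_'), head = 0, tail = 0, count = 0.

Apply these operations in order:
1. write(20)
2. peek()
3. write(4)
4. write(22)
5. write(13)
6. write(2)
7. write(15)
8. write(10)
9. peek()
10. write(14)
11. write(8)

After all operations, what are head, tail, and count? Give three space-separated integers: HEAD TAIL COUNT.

Answer: 1 1 4

Derivation:
After op 1 (write(20)): arr=[20 _ _ _] head=0 tail=1 count=1
After op 2 (peek()): arr=[20 _ _ _] head=0 tail=1 count=1
After op 3 (write(4)): arr=[20 4 _ _] head=0 tail=2 count=2
After op 4 (write(22)): arr=[20 4 22 _] head=0 tail=3 count=3
After op 5 (write(13)): arr=[20 4 22 13] head=0 tail=0 count=4
After op 6 (write(2)): arr=[2 4 22 13] head=1 tail=1 count=4
After op 7 (write(15)): arr=[2 15 22 13] head=2 tail=2 count=4
After op 8 (write(10)): arr=[2 15 10 13] head=3 tail=3 count=4
After op 9 (peek()): arr=[2 15 10 13] head=3 tail=3 count=4
After op 10 (write(14)): arr=[2 15 10 14] head=0 tail=0 count=4
After op 11 (write(8)): arr=[8 15 10 14] head=1 tail=1 count=4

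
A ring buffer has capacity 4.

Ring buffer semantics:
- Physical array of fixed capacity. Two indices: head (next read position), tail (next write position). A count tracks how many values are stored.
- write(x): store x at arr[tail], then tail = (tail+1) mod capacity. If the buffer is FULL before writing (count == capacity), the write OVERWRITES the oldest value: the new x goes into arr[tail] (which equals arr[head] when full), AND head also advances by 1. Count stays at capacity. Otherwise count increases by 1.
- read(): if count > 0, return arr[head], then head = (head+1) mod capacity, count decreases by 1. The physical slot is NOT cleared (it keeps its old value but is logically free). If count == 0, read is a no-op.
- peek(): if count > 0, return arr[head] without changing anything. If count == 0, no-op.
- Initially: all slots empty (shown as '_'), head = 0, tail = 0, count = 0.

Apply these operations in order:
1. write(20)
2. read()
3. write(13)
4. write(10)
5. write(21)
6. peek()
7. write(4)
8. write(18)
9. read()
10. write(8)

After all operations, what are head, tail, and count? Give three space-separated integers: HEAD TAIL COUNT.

Answer: 3 3 4

Derivation:
After op 1 (write(20)): arr=[20 _ _ _] head=0 tail=1 count=1
After op 2 (read()): arr=[20 _ _ _] head=1 tail=1 count=0
After op 3 (write(13)): arr=[20 13 _ _] head=1 tail=2 count=1
After op 4 (write(10)): arr=[20 13 10 _] head=1 tail=3 count=2
After op 5 (write(21)): arr=[20 13 10 21] head=1 tail=0 count=3
After op 6 (peek()): arr=[20 13 10 21] head=1 tail=0 count=3
After op 7 (write(4)): arr=[4 13 10 21] head=1 tail=1 count=4
After op 8 (write(18)): arr=[4 18 10 21] head=2 tail=2 count=4
After op 9 (read()): arr=[4 18 10 21] head=3 tail=2 count=3
After op 10 (write(8)): arr=[4 18 8 21] head=3 tail=3 count=4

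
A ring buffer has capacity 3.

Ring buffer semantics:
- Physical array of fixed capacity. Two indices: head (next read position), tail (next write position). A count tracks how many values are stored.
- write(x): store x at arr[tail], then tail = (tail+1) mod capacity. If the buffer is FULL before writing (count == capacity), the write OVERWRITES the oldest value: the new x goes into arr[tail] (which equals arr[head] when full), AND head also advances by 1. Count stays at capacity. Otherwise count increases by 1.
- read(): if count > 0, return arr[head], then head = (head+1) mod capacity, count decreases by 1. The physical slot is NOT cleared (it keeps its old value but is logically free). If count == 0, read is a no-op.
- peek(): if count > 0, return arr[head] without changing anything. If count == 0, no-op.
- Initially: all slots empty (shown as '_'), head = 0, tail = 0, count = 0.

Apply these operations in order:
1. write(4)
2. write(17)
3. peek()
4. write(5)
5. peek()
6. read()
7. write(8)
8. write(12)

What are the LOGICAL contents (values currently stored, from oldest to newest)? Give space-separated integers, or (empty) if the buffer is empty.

After op 1 (write(4)): arr=[4 _ _] head=0 tail=1 count=1
After op 2 (write(17)): arr=[4 17 _] head=0 tail=2 count=2
After op 3 (peek()): arr=[4 17 _] head=0 tail=2 count=2
After op 4 (write(5)): arr=[4 17 5] head=0 tail=0 count=3
After op 5 (peek()): arr=[4 17 5] head=0 tail=0 count=3
After op 6 (read()): arr=[4 17 5] head=1 tail=0 count=2
After op 7 (write(8)): arr=[8 17 5] head=1 tail=1 count=3
After op 8 (write(12)): arr=[8 12 5] head=2 tail=2 count=3

Answer: 5 8 12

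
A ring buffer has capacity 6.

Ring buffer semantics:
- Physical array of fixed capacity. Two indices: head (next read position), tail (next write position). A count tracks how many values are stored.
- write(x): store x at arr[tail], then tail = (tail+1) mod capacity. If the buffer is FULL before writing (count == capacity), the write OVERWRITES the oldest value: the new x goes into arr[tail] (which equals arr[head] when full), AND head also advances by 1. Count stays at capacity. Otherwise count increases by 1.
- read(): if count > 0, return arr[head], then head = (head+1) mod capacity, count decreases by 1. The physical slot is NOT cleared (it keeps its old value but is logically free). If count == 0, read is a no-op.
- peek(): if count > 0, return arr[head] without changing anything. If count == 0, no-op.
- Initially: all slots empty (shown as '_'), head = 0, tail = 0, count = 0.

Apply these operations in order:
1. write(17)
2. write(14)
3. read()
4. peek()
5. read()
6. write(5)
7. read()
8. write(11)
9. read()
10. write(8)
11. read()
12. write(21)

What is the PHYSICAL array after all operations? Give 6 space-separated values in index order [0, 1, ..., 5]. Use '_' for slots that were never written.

Answer: 17 14 5 11 8 21

Derivation:
After op 1 (write(17)): arr=[17 _ _ _ _ _] head=0 tail=1 count=1
After op 2 (write(14)): arr=[17 14 _ _ _ _] head=0 tail=2 count=2
After op 3 (read()): arr=[17 14 _ _ _ _] head=1 tail=2 count=1
After op 4 (peek()): arr=[17 14 _ _ _ _] head=1 tail=2 count=1
After op 5 (read()): arr=[17 14 _ _ _ _] head=2 tail=2 count=0
After op 6 (write(5)): arr=[17 14 5 _ _ _] head=2 tail=3 count=1
After op 7 (read()): arr=[17 14 5 _ _ _] head=3 tail=3 count=0
After op 8 (write(11)): arr=[17 14 5 11 _ _] head=3 tail=4 count=1
After op 9 (read()): arr=[17 14 5 11 _ _] head=4 tail=4 count=0
After op 10 (write(8)): arr=[17 14 5 11 8 _] head=4 tail=5 count=1
After op 11 (read()): arr=[17 14 5 11 8 _] head=5 tail=5 count=0
After op 12 (write(21)): arr=[17 14 5 11 8 21] head=5 tail=0 count=1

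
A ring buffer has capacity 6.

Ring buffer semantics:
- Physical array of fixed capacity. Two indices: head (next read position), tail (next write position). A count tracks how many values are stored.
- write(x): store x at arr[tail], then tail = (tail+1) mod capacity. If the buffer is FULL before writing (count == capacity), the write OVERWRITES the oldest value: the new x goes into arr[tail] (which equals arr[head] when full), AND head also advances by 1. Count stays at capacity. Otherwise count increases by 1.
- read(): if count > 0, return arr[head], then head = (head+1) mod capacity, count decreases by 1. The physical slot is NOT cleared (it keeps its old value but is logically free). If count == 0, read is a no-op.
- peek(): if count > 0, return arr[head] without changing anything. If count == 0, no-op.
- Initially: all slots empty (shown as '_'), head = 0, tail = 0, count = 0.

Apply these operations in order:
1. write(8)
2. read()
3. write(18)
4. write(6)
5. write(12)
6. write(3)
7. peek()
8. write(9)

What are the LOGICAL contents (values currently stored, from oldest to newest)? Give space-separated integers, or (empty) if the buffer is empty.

Answer: 18 6 12 3 9

Derivation:
After op 1 (write(8)): arr=[8 _ _ _ _ _] head=0 tail=1 count=1
After op 2 (read()): arr=[8 _ _ _ _ _] head=1 tail=1 count=0
After op 3 (write(18)): arr=[8 18 _ _ _ _] head=1 tail=2 count=1
After op 4 (write(6)): arr=[8 18 6 _ _ _] head=1 tail=3 count=2
After op 5 (write(12)): arr=[8 18 6 12 _ _] head=1 tail=4 count=3
After op 6 (write(3)): arr=[8 18 6 12 3 _] head=1 tail=5 count=4
After op 7 (peek()): arr=[8 18 6 12 3 _] head=1 tail=5 count=4
After op 8 (write(9)): arr=[8 18 6 12 3 9] head=1 tail=0 count=5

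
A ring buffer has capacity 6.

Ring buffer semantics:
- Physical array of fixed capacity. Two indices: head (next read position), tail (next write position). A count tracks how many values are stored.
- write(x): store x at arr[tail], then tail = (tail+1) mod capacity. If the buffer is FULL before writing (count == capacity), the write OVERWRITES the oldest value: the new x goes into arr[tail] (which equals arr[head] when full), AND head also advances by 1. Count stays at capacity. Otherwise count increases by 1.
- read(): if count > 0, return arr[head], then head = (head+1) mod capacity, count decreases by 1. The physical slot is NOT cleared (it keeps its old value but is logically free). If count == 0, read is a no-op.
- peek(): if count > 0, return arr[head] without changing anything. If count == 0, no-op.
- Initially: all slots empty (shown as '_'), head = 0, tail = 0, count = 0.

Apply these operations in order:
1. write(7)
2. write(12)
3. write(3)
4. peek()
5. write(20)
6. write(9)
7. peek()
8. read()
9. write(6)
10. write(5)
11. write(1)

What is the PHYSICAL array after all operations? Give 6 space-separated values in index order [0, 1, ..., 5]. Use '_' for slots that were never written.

After op 1 (write(7)): arr=[7 _ _ _ _ _] head=0 tail=1 count=1
After op 2 (write(12)): arr=[7 12 _ _ _ _] head=0 tail=2 count=2
After op 3 (write(3)): arr=[7 12 3 _ _ _] head=0 tail=3 count=3
After op 4 (peek()): arr=[7 12 3 _ _ _] head=0 tail=3 count=3
After op 5 (write(20)): arr=[7 12 3 20 _ _] head=0 tail=4 count=4
After op 6 (write(9)): arr=[7 12 3 20 9 _] head=0 tail=5 count=5
After op 7 (peek()): arr=[7 12 3 20 9 _] head=0 tail=5 count=5
After op 8 (read()): arr=[7 12 3 20 9 _] head=1 tail=5 count=4
After op 9 (write(6)): arr=[7 12 3 20 9 6] head=1 tail=0 count=5
After op 10 (write(5)): arr=[5 12 3 20 9 6] head=1 tail=1 count=6
After op 11 (write(1)): arr=[5 1 3 20 9 6] head=2 tail=2 count=6

Answer: 5 1 3 20 9 6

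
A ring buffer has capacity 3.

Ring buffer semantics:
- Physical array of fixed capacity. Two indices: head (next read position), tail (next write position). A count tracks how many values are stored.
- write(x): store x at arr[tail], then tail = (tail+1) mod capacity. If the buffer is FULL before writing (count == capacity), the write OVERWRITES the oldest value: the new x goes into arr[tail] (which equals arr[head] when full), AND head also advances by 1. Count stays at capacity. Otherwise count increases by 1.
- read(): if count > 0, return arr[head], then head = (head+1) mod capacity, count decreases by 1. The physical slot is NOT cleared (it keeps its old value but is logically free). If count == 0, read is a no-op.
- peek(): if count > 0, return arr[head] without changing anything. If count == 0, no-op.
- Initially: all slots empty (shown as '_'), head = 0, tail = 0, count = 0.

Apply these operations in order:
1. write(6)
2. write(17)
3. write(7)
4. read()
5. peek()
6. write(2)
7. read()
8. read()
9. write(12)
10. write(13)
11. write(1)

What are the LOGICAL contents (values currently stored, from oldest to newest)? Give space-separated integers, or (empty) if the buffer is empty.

Answer: 12 13 1

Derivation:
After op 1 (write(6)): arr=[6 _ _] head=0 tail=1 count=1
After op 2 (write(17)): arr=[6 17 _] head=0 tail=2 count=2
After op 3 (write(7)): arr=[6 17 7] head=0 tail=0 count=3
After op 4 (read()): arr=[6 17 7] head=1 tail=0 count=2
After op 5 (peek()): arr=[6 17 7] head=1 tail=0 count=2
After op 6 (write(2)): arr=[2 17 7] head=1 tail=1 count=3
After op 7 (read()): arr=[2 17 7] head=2 tail=1 count=2
After op 8 (read()): arr=[2 17 7] head=0 tail=1 count=1
After op 9 (write(12)): arr=[2 12 7] head=0 tail=2 count=2
After op 10 (write(13)): arr=[2 12 13] head=0 tail=0 count=3
After op 11 (write(1)): arr=[1 12 13] head=1 tail=1 count=3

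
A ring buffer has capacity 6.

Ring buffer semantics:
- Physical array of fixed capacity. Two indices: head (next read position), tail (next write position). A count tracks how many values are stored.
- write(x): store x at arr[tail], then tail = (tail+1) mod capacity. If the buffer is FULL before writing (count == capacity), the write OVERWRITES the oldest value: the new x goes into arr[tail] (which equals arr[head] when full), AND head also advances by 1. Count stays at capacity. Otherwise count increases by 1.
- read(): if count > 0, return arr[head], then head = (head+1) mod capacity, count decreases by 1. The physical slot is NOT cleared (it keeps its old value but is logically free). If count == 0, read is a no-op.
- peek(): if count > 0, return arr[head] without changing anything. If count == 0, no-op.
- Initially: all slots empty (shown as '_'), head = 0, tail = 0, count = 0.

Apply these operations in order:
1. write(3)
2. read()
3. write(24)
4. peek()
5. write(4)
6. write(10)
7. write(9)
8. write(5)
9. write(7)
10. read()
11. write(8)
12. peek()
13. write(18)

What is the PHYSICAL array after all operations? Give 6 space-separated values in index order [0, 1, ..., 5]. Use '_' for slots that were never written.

Answer: 7 8 18 10 9 5

Derivation:
After op 1 (write(3)): arr=[3 _ _ _ _ _] head=0 tail=1 count=1
After op 2 (read()): arr=[3 _ _ _ _ _] head=1 tail=1 count=0
After op 3 (write(24)): arr=[3 24 _ _ _ _] head=1 tail=2 count=1
After op 4 (peek()): arr=[3 24 _ _ _ _] head=1 tail=2 count=1
After op 5 (write(4)): arr=[3 24 4 _ _ _] head=1 tail=3 count=2
After op 6 (write(10)): arr=[3 24 4 10 _ _] head=1 tail=4 count=3
After op 7 (write(9)): arr=[3 24 4 10 9 _] head=1 tail=5 count=4
After op 8 (write(5)): arr=[3 24 4 10 9 5] head=1 tail=0 count=5
After op 9 (write(7)): arr=[7 24 4 10 9 5] head=1 tail=1 count=6
After op 10 (read()): arr=[7 24 4 10 9 5] head=2 tail=1 count=5
After op 11 (write(8)): arr=[7 8 4 10 9 5] head=2 tail=2 count=6
After op 12 (peek()): arr=[7 8 4 10 9 5] head=2 tail=2 count=6
After op 13 (write(18)): arr=[7 8 18 10 9 5] head=3 tail=3 count=6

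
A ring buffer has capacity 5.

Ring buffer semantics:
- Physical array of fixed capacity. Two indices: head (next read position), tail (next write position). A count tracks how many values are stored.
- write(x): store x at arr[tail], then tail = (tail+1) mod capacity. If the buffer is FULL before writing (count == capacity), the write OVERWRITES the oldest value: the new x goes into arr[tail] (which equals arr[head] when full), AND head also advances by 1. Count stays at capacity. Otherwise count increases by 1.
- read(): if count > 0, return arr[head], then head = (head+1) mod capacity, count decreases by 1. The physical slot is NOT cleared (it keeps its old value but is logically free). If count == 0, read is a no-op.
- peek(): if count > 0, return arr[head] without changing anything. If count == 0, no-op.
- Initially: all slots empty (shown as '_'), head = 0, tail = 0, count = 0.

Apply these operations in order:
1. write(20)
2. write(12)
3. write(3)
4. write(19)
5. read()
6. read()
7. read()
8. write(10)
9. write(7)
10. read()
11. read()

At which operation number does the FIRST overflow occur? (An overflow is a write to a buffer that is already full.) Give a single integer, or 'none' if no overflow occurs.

Answer: none

Derivation:
After op 1 (write(20)): arr=[20 _ _ _ _] head=0 tail=1 count=1
After op 2 (write(12)): arr=[20 12 _ _ _] head=0 tail=2 count=2
After op 3 (write(3)): arr=[20 12 3 _ _] head=0 tail=3 count=3
After op 4 (write(19)): arr=[20 12 3 19 _] head=0 tail=4 count=4
After op 5 (read()): arr=[20 12 3 19 _] head=1 tail=4 count=3
After op 6 (read()): arr=[20 12 3 19 _] head=2 tail=4 count=2
After op 7 (read()): arr=[20 12 3 19 _] head=3 tail=4 count=1
After op 8 (write(10)): arr=[20 12 3 19 10] head=3 tail=0 count=2
After op 9 (write(7)): arr=[7 12 3 19 10] head=3 tail=1 count=3
After op 10 (read()): arr=[7 12 3 19 10] head=4 tail=1 count=2
After op 11 (read()): arr=[7 12 3 19 10] head=0 tail=1 count=1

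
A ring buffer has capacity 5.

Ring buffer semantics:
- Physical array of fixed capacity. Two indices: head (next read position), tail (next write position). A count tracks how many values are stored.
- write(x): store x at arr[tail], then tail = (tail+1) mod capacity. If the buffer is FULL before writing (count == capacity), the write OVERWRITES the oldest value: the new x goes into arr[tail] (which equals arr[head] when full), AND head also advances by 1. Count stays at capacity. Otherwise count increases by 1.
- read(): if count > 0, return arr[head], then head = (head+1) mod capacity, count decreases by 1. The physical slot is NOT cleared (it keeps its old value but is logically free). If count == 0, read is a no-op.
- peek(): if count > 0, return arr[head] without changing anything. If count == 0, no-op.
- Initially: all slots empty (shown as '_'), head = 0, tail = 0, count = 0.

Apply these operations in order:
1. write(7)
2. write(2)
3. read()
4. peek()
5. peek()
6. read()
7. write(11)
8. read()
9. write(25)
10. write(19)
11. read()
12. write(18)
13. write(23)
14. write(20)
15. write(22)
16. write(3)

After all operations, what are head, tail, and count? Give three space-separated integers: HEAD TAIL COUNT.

After op 1 (write(7)): arr=[7 _ _ _ _] head=0 tail=1 count=1
After op 2 (write(2)): arr=[7 2 _ _ _] head=0 tail=2 count=2
After op 3 (read()): arr=[7 2 _ _ _] head=1 tail=2 count=1
After op 4 (peek()): arr=[7 2 _ _ _] head=1 tail=2 count=1
After op 5 (peek()): arr=[7 2 _ _ _] head=1 tail=2 count=1
After op 6 (read()): arr=[7 2 _ _ _] head=2 tail=2 count=0
After op 7 (write(11)): arr=[7 2 11 _ _] head=2 tail=3 count=1
After op 8 (read()): arr=[7 2 11 _ _] head=3 tail=3 count=0
After op 9 (write(25)): arr=[7 2 11 25 _] head=3 tail=4 count=1
After op 10 (write(19)): arr=[7 2 11 25 19] head=3 tail=0 count=2
After op 11 (read()): arr=[7 2 11 25 19] head=4 tail=0 count=1
After op 12 (write(18)): arr=[18 2 11 25 19] head=4 tail=1 count=2
After op 13 (write(23)): arr=[18 23 11 25 19] head=4 tail=2 count=3
After op 14 (write(20)): arr=[18 23 20 25 19] head=4 tail=3 count=4
After op 15 (write(22)): arr=[18 23 20 22 19] head=4 tail=4 count=5
After op 16 (write(3)): arr=[18 23 20 22 3] head=0 tail=0 count=5

Answer: 0 0 5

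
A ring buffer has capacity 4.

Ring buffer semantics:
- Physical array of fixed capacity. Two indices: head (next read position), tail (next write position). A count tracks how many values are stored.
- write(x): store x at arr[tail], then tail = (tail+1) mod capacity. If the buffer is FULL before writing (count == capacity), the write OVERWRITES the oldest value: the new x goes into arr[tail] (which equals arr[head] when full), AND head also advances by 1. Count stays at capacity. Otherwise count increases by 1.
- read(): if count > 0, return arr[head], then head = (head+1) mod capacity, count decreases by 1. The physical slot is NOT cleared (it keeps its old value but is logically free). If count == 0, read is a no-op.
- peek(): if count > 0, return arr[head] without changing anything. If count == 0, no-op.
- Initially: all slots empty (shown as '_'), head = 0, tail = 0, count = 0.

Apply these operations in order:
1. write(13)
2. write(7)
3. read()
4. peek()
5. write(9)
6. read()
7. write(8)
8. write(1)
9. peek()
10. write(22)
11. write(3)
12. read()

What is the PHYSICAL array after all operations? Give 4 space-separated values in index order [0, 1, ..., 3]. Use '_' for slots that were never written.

After op 1 (write(13)): arr=[13 _ _ _] head=0 tail=1 count=1
After op 2 (write(7)): arr=[13 7 _ _] head=0 tail=2 count=2
After op 3 (read()): arr=[13 7 _ _] head=1 tail=2 count=1
After op 4 (peek()): arr=[13 7 _ _] head=1 tail=2 count=1
After op 5 (write(9)): arr=[13 7 9 _] head=1 tail=3 count=2
After op 6 (read()): arr=[13 7 9 _] head=2 tail=3 count=1
After op 7 (write(8)): arr=[13 7 9 8] head=2 tail=0 count=2
After op 8 (write(1)): arr=[1 7 9 8] head=2 tail=1 count=3
After op 9 (peek()): arr=[1 7 9 8] head=2 tail=1 count=3
After op 10 (write(22)): arr=[1 22 9 8] head=2 tail=2 count=4
After op 11 (write(3)): arr=[1 22 3 8] head=3 tail=3 count=4
After op 12 (read()): arr=[1 22 3 8] head=0 tail=3 count=3

Answer: 1 22 3 8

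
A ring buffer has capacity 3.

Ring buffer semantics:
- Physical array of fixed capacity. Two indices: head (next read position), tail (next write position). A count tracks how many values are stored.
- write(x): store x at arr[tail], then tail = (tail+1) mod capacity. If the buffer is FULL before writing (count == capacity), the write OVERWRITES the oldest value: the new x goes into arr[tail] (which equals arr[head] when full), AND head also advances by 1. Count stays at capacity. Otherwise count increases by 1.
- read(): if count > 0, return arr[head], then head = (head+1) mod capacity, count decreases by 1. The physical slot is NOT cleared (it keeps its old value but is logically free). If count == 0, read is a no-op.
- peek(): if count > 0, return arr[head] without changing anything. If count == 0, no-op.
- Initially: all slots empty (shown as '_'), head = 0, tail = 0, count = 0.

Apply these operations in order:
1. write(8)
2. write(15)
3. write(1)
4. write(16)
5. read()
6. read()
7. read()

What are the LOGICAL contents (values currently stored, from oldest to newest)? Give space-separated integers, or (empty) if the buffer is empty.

Answer: (empty)

Derivation:
After op 1 (write(8)): arr=[8 _ _] head=0 tail=1 count=1
After op 2 (write(15)): arr=[8 15 _] head=0 tail=2 count=2
After op 3 (write(1)): arr=[8 15 1] head=0 tail=0 count=3
After op 4 (write(16)): arr=[16 15 1] head=1 tail=1 count=3
After op 5 (read()): arr=[16 15 1] head=2 tail=1 count=2
After op 6 (read()): arr=[16 15 1] head=0 tail=1 count=1
After op 7 (read()): arr=[16 15 1] head=1 tail=1 count=0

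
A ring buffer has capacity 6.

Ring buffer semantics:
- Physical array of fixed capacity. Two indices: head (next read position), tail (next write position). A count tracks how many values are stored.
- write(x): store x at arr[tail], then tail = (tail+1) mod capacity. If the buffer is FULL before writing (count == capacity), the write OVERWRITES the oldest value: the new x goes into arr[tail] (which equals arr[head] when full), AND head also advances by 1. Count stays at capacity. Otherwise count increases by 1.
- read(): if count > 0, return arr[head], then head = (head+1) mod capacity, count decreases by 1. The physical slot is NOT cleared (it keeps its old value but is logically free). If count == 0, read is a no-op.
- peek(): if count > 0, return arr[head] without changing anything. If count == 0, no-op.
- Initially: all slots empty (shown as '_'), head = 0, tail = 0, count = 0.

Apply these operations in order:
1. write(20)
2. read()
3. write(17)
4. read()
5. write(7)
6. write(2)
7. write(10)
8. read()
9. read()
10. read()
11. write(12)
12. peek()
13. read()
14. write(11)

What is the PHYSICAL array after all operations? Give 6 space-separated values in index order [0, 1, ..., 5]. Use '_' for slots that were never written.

After op 1 (write(20)): arr=[20 _ _ _ _ _] head=0 tail=1 count=1
After op 2 (read()): arr=[20 _ _ _ _ _] head=1 tail=1 count=0
After op 3 (write(17)): arr=[20 17 _ _ _ _] head=1 tail=2 count=1
After op 4 (read()): arr=[20 17 _ _ _ _] head=2 tail=2 count=0
After op 5 (write(7)): arr=[20 17 7 _ _ _] head=2 tail=3 count=1
After op 6 (write(2)): arr=[20 17 7 2 _ _] head=2 tail=4 count=2
After op 7 (write(10)): arr=[20 17 7 2 10 _] head=2 tail=5 count=3
After op 8 (read()): arr=[20 17 7 2 10 _] head=3 tail=5 count=2
After op 9 (read()): arr=[20 17 7 2 10 _] head=4 tail=5 count=1
After op 10 (read()): arr=[20 17 7 2 10 _] head=5 tail=5 count=0
After op 11 (write(12)): arr=[20 17 7 2 10 12] head=5 tail=0 count=1
After op 12 (peek()): arr=[20 17 7 2 10 12] head=5 tail=0 count=1
After op 13 (read()): arr=[20 17 7 2 10 12] head=0 tail=0 count=0
After op 14 (write(11)): arr=[11 17 7 2 10 12] head=0 tail=1 count=1

Answer: 11 17 7 2 10 12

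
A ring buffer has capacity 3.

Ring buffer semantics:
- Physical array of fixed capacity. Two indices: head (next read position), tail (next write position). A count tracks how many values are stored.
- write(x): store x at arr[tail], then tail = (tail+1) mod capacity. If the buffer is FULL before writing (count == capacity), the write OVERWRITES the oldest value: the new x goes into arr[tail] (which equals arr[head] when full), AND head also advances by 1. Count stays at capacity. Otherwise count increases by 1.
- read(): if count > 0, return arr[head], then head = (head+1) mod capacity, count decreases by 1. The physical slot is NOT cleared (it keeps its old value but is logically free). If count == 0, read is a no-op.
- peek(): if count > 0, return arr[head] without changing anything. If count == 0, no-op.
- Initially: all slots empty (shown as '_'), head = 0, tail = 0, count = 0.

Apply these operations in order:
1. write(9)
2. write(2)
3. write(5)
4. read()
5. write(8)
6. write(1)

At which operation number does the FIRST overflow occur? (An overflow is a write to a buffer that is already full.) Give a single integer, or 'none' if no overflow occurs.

Answer: 6

Derivation:
After op 1 (write(9)): arr=[9 _ _] head=0 tail=1 count=1
After op 2 (write(2)): arr=[9 2 _] head=0 tail=2 count=2
After op 3 (write(5)): arr=[9 2 5] head=0 tail=0 count=3
After op 4 (read()): arr=[9 2 5] head=1 tail=0 count=2
After op 5 (write(8)): arr=[8 2 5] head=1 tail=1 count=3
After op 6 (write(1)): arr=[8 1 5] head=2 tail=2 count=3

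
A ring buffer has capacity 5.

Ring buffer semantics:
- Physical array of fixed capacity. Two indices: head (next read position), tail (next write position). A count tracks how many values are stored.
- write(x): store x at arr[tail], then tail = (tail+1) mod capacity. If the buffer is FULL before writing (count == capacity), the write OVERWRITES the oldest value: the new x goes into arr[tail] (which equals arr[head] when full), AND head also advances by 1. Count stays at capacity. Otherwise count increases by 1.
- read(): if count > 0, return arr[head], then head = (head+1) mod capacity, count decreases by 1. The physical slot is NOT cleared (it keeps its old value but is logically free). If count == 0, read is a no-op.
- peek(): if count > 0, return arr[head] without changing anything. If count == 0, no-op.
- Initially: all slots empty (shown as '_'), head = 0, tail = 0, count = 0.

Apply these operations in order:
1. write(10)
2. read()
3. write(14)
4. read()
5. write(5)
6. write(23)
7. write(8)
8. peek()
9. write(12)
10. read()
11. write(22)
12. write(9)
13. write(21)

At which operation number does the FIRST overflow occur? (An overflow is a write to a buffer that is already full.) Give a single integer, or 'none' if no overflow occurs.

Answer: 13

Derivation:
After op 1 (write(10)): arr=[10 _ _ _ _] head=0 tail=1 count=1
After op 2 (read()): arr=[10 _ _ _ _] head=1 tail=1 count=0
After op 3 (write(14)): arr=[10 14 _ _ _] head=1 tail=2 count=1
After op 4 (read()): arr=[10 14 _ _ _] head=2 tail=2 count=0
After op 5 (write(5)): arr=[10 14 5 _ _] head=2 tail=3 count=1
After op 6 (write(23)): arr=[10 14 5 23 _] head=2 tail=4 count=2
After op 7 (write(8)): arr=[10 14 5 23 8] head=2 tail=0 count=3
After op 8 (peek()): arr=[10 14 5 23 8] head=2 tail=0 count=3
After op 9 (write(12)): arr=[12 14 5 23 8] head=2 tail=1 count=4
After op 10 (read()): arr=[12 14 5 23 8] head=3 tail=1 count=3
After op 11 (write(22)): arr=[12 22 5 23 8] head=3 tail=2 count=4
After op 12 (write(9)): arr=[12 22 9 23 8] head=3 tail=3 count=5
After op 13 (write(21)): arr=[12 22 9 21 8] head=4 tail=4 count=5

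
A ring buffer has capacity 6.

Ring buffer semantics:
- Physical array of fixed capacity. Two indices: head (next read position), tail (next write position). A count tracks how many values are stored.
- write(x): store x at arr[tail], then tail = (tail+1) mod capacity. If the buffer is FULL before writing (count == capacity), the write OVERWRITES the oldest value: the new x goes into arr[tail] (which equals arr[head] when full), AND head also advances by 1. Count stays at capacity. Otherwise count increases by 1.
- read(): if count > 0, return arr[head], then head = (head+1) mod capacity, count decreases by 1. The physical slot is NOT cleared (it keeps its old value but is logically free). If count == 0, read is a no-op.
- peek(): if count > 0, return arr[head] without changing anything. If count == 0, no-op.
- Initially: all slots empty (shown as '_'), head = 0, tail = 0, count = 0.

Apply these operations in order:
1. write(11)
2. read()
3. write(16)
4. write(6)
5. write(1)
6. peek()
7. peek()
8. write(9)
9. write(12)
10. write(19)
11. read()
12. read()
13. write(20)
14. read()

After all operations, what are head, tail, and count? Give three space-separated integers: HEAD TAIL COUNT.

Answer: 4 2 4

Derivation:
After op 1 (write(11)): arr=[11 _ _ _ _ _] head=0 tail=1 count=1
After op 2 (read()): arr=[11 _ _ _ _ _] head=1 tail=1 count=0
After op 3 (write(16)): arr=[11 16 _ _ _ _] head=1 tail=2 count=1
After op 4 (write(6)): arr=[11 16 6 _ _ _] head=1 tail=3 count=2
After op 5 (write(1)): arr=[11 16 6 1 _ _] head=1 tail=4 count=3
After op 6 (peek()): arr=[11 16 6 1 _ _] head=1 tail=4 count=3
After op 7 (peek()): arr=[11 16 6 1 _ _] head=1 tail=4 count=3
After op 8 (write(9)): arr=[11 16 6 1 9 _] head=1 tail=5 count=4
After op 9 (write(12)): arr=[11 16 6 1 9 12] head=1 tail=0 count=5
After op 10 (write(19)): arr=[19 16 6 1 9 12] head=1 tail=1 count=6
After op 11 (read()): arr=[19 16 6 1 9 12] head=2 tail=1 count=5
After op 12 (read()): arr=[19 16 6 1 9 12] head=3 tail=1 count=4
After op 13 (write(20)): arr=[19 20 6 1 9 12] head=3 tail=2 count=5
After op 14 (read()): arr=[19 20 6 1 9 12] head=4 tail=2 count=4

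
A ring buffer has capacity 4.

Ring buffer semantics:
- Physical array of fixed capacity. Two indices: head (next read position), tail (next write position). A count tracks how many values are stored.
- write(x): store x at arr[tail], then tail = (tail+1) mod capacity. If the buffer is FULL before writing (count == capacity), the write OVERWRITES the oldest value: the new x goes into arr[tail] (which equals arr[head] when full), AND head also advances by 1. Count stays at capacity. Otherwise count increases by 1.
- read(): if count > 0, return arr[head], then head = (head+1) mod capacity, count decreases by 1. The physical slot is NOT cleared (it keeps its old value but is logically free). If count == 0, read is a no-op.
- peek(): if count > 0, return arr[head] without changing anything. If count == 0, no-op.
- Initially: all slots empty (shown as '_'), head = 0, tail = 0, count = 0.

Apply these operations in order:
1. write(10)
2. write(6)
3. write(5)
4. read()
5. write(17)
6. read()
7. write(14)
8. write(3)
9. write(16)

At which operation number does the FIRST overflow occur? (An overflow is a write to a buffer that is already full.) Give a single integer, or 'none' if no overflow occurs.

Answer: 9

Derivation:
After op 1 (write(10)): arr=[10 _ _ _] head=0 tail=1 count=1
After op 2 (write(6)): arr=[10 6 _ _] head=0 tail=2 count=2
After op 3 (write(5)): arr=[10 6 5 _] head=0 tail=3 count=3
After op 4 (read()): arr=[10 6 5 _] head=1 tail=3 count=2
After op 5 (write(17)): arr=[10 6 5 17] head=1 tail=0 count=3
After op 6 (read()): arr=[10 6 5 17] head=2 tail=0 count=2
After op 7 (write(14)): arr=[14 6 5 17] head=2 tail=1 count=3
After op 8 (write(3)): arr=[14 3 5 17] head=2 tail=2 count=4
After op 9 (write(16)): arr=[14 3 16 17] head=3 tail=3 count=4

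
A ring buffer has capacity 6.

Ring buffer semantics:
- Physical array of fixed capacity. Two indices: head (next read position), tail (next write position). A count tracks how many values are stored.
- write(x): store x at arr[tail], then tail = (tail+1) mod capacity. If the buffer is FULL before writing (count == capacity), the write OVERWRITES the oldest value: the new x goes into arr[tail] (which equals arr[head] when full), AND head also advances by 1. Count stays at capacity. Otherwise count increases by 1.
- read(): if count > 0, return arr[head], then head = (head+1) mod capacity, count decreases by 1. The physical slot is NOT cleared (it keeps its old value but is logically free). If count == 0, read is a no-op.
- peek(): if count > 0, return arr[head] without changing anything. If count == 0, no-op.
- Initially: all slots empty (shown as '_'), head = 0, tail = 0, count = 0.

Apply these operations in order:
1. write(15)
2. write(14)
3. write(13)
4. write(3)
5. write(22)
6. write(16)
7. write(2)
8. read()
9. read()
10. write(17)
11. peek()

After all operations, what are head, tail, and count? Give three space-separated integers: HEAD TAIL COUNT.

Answer: 3 2 5

Derivation:
After op 1 (write(15)): arr=[15 _ _ _ _ _] head=0 tail=1 count=1
After op 2 (write(14)): arr=[15 14 _ _ _ _] head=0 tail=2 count=2
After op 3 (write(13)): arr=[15 14 13 _ _ _] head=0 tail=3 count=3
After op 4 (write(3)): arr=[15 14 13 3 _ _] head=0 tail=4 count=4
After op 5 (write(22)): arr=[15 14 13 3 22 _] head=0 tail=5 count=5
After op 6 (write(16)): arr=[15 14 13 3 22 16] head=0 tail=0 count=6
After op 7 (write(2)): arr=[2 14 13 3 22 16] head=1 tail=1 count=6
After op 8 (read()): arr=[2 14 13 3 22 16] head=2 tail=1 count=5
After op 9 (read()): arr=[2 14 13 3 22 16] head=3 tail=1 count=4
After op 10 (write(17)): arr=[2 17 13 3 22 16] head=3 tail=2 count=5
After op 11 (peek()): arr=[2 17 13 3 22 16] head=3 tail=2 count=5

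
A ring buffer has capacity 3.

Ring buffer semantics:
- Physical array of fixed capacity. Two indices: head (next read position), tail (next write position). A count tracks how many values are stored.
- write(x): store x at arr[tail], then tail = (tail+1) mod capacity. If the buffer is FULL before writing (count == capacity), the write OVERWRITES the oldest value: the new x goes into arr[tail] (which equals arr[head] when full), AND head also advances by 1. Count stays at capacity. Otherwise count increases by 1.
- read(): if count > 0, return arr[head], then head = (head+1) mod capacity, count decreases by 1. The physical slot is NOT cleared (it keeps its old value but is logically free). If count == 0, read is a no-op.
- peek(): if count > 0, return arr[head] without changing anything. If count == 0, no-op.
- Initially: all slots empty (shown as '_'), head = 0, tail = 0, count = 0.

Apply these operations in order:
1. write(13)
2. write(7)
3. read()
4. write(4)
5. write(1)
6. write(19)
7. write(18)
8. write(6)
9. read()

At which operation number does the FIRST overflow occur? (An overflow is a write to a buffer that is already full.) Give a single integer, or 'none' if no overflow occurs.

Answer: 6

Derivation:
After op 1 (write(13)): arr=[13 _ _] head=0 tail=1 count=1
After op 2 (write(7)): arr=[13 7 _] head=0 tail=2 count=2
After op 3 (read()): arr=[13 7 _] head=1 tail=2 count=1
After op 4 (write(4)): arr=[13 7 4] head=1 tail=0 count=2
After op 5 (write(1)): arr=[1 7 4] head=1 tail=1 count=3
After op 6 (write(19)): arr=[1 19 4] head=2 tail=2 count=3
After op 7 (write(18)): arr=[1 19 18] head=0 tail=0 count=3
After op 8 (write(6)): arr=[6 19 18] head=1 tail=1 count=3
After op 9 (read()): arr=[6 19 18] head=2 tail=1 count=2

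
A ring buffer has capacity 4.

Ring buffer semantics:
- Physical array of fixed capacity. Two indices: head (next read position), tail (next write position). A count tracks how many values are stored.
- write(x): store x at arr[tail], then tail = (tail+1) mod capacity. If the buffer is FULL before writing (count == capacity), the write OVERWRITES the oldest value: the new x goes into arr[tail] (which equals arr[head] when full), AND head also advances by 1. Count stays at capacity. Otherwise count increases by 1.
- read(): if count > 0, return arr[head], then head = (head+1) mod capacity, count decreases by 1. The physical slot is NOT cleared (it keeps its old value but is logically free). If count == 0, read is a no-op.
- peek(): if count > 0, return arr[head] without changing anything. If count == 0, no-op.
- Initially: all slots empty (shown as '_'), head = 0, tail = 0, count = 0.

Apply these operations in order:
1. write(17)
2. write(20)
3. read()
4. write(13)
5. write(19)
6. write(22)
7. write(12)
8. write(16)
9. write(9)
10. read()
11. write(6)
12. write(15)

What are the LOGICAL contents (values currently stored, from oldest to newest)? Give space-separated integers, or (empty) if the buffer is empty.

After op 1 (write(17)): arr=[17 _ _ _] head=0 tail=1 count=1
After op 2 (write(20)): arr=[17 20 _ _] head=0 tail=2 count=2
After op 3 (read()): arr=[17 20 _ _] head=1 tail=2 count=1
After op 4 (write(13)): arr=[17 20 13 _] head=1 tail=3 count=2
After op 5 (write(19)): arr=[17 20 13 19] head=1 tail=0 count=3
After op 6 (write(22)): arr=[22 20 13 19] head=1 tail=1 count=4
After op 7 (write(12)): arr=[22 12 13 19] head=2 tail=2 count=4
After op 8 (write(16)): arr=[22 12 16 19] head=3 tail=3 count=4
After op 9 (write(9)): arr=[22 12 16 9] head=0 tail=0 count=4
After op 10 (read()): arr=[22 12 16 9] head=1 tail=0 count=3
After op 11 (write(6)): arr=[6 12 16 9] head=1 tail=1 count=4
After op 12 (write(15)): arr=[6 15 16 9] head=2 tail=2 count=4

Answer: 16 9 6 15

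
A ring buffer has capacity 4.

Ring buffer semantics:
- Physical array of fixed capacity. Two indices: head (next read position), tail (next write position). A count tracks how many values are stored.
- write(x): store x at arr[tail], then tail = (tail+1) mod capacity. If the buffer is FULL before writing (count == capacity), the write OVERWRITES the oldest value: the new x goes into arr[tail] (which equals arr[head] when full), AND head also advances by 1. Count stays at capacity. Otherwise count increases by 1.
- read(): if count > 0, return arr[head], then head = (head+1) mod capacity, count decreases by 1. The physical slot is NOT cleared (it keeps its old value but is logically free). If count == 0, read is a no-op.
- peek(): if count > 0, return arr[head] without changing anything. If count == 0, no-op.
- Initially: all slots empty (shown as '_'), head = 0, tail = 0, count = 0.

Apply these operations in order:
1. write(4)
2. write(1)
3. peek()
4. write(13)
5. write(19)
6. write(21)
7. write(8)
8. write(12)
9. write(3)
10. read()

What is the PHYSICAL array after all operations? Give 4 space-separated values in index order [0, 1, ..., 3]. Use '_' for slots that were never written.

After op 1 (write(4)): arr=[4 _ _ _] head=0 tail=1 count=1
After op 2 (write(1)): arr=[4 1 _ _] head=0 tail=2 count=2
After op 3 (peek()): arr=[4 1 _ _] head=0 tail=2 count=2
After op 4 (write(13)): arr=[4 1 13 _] head=0 tail=3 count=3
After op 5 (write(19)): arr=[4 1 13 19] head=0 tail=0 count=4
After op 6 (write(21)): arr=[21 1 13 19] head=1 tail=1 count=4
After op 7 (write(8)): arr=[21 8 13 19] head=2 tail=2 count=4
After op 8 (write(12)): arr=[21 8 12 19] head=3 tail=3 count=4
After op 9 (write(3)): arr=[21 8 12 3] head=0 tail=0 count=4
After op 10 (read()): arr=[21 8 12 3] head=1 tail=0 count=3

Answer: 21 8 12 3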